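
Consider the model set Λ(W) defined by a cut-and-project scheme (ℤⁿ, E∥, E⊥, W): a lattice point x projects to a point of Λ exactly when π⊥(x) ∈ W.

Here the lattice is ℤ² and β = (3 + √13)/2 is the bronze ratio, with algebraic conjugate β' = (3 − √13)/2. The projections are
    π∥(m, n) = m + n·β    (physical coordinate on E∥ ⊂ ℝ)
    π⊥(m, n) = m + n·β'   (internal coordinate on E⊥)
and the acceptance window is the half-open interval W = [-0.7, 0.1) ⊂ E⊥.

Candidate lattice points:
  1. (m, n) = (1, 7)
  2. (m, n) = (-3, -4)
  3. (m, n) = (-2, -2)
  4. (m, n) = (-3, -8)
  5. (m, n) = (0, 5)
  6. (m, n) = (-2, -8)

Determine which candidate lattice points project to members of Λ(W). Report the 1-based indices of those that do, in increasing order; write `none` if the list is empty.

4

β' = (3−√13)/2 ≈ -0.3028.
candidate 1: (m,n)=(1,7) → π∥ = 1+7·β ≈ 24.1194, π⊥ = 1+7·β' ≈ -1.1194 ∉ [-0.7, 0.1) ⇒ out
candidate 2: (m,n)=(-3,-4) → π∥ = -3-4·β ≈ -16.2111, π⊥ = -3-4·β' ≈ -1.7889 ∉ [-0.7, 0.1) ⇒ out
candidate 3: (m,n)=(-2,-2) → π∥ = -2-2·β ≈ -8.6056, π⊥ = -2-2·β' ≈ -1.3944 ∉ [-0.7, 0.1) ⇒ out
candidate 4: (m,n)=(-3,-8) → π∥ = -3-8·β ≈ -29.4222, π⊥ = -3-8·β' ≈ -0.5778 ∈ [-0.7, 0.1) ⇒ IN Λ
candidate 5: (m,n)=(0,5) → π∥ = 0+5·β ≈ 16.5139, π⊥ = 0+5·β' ≈ -1.5139 ∉ [-0.7, 0.1) ⇒ out
candidate 6: (m,n)=(-2,-8) → π∥ = -2-8·β ≈ -28.4222, π⊥ = -2-8·β' ≈ 0.4222 ∉ [-0.7, 0.1) ⇒ out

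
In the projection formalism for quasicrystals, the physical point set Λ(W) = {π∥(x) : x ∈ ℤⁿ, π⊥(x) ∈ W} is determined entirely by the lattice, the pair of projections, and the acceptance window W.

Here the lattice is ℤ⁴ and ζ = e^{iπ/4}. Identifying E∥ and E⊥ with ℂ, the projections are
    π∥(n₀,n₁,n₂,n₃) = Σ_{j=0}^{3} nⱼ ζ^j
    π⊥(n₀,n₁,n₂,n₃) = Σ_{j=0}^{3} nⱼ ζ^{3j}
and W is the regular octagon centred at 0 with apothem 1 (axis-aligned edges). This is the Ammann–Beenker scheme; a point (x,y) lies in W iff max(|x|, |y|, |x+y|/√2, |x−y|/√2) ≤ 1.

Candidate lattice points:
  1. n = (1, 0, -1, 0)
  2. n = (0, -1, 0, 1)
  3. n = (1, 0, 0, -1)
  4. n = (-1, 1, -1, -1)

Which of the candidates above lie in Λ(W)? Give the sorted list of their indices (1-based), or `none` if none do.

3

π⊥(n) = n₀ + n₁ζ³ + n₂ζ⁶ + n₃ζ⁹ where ζ = e^{iπ/4}.
candidate 1: n = (1, 0, -1, 0) → π⊥ ≈ (+1.00000, +1.00000); max(|x|,|y|,|x±y|/√2) = 1.41421 > 1 ⇒ ∉ W
candidate 2: n = (0, -1, 0, 1) → π⊥ ≈ (+1.41421, +0.00000); max(|x|,|y|,|x±y|/√2) = 1.41421 > 1 ⇒ ∉ W
candidate 3: n = (1, 0, 0, -1) → π⊥ ≈ (+0.29289, -0.70711); max(|x|,|y|,|x±y|/√2) = 0.70711 ≤ 1 ⇒ ∈ W
candidate 4: n = (-1, 1, -1, -1) → π⊥ ≈ (-2.41421, +1.00000); max(|x|,|y|,|x±y|/√2) = 2.41421 > 1 ⇒ ∉ W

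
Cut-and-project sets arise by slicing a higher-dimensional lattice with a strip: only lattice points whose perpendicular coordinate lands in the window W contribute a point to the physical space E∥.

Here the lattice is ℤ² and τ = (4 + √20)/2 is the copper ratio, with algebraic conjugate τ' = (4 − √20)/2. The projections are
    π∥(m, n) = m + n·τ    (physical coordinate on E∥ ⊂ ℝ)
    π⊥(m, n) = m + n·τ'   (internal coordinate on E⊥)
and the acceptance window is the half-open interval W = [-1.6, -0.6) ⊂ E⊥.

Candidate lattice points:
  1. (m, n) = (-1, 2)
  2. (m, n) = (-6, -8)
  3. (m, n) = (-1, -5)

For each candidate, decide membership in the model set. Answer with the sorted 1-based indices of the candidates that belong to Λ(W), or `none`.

1

Compute τ' = (4−√20)/2 = -0.236068, so π⊥(m,n) = m -0.236068·n.
#1 (-1,2): internal coord -1 + (2)·τ' = -1.472136; -1.472136 ∈ [-1.6, -0.6) → IN Λ
#2 (-6,-8): internal coord -6 + (-8)·τ' = -4.111456; -4.111456 ∉ [-1.6, -0.6) → out
#3 (-1,-5): internal coord -1 + (-5)·τ' = +0.180340; +0.180340 ∉ [-1.6, -0.6) → out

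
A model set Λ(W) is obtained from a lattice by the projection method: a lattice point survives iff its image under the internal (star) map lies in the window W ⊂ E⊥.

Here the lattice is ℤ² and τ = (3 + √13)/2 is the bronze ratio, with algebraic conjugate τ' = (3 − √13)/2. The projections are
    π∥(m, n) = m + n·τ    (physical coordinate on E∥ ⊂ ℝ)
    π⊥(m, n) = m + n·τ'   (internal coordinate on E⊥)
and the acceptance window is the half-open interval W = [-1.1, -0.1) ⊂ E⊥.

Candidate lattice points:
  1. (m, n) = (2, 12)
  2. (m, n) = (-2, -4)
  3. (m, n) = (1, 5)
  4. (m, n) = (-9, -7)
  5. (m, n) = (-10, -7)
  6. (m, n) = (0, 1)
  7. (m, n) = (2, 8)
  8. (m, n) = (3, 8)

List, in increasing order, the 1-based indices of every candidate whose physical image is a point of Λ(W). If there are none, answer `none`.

Compute τ' = (3−√13)/2 = -0.30278, so π⊥(m,n) = m -0.30278·n.
candidate 1: (m,n)=(2,12) → π∥ = 2+12·τ ≈ 41.63331, π⊥ = 2+12·τ' ≈ -1.63331 ∉ [-1.1, -0.1) ⇒ out
candidate 2: (m,n)=(-2,-4) → π∥ = -2-4·τ ≈ -15.21110, π⊥ = -2-4·τ' ≈ -0.78890 ∈ [-1.1, -0.1) ⇒ IN Λ
candidate 3: (m,n)=(1,5) → π∥ = 1+5·τ ≈ 17.51388, π⊥ = 1+5·τ' ≈ -0.51388 ∈ [-1.1, -0.1) ⇒ IN Λ
candidate 4: (m,n)=(-9,-7) → π∥ = -9-7·τ ≈ -32.11943, π⊥ = -9-7·τ' ≈ -6.88057 ∉ [-1.1, -0.1) ⇒ out
candidate 5: (m,n)=(-10,-7) → π∥ = -10-7·τ ≈ -33.11943, π⊥ = -10-7·τ' ≈ -7.88057 ∉ [-1.1, -0.1) ⇒ out
candidate 6: (m,n)=(0,1) → π∥ = 0+1·τ ≈ 3.30278, π⊥ = 0+1·τ' ≈ -0.30278 ∈ [-1.1, -0.1) ⇒ IN Λ
candidate 7: (m,n)=(2,8) → π∥ = 2+8·τ ≈ 28.42221, π⊥ = 2+8·τ' ≈ -0.42221 ∈ [-1.1, -0.1) ⇒ IN Λ
candidate 8: (m,n)=(3,8) → π∥ = 3+8·τ ≈ 29.42221, π⊥ = 3+8·τ' ≈ 0.57779 ∉ [-1.1, -0.1) ⇒ out

2, 3, 6, 7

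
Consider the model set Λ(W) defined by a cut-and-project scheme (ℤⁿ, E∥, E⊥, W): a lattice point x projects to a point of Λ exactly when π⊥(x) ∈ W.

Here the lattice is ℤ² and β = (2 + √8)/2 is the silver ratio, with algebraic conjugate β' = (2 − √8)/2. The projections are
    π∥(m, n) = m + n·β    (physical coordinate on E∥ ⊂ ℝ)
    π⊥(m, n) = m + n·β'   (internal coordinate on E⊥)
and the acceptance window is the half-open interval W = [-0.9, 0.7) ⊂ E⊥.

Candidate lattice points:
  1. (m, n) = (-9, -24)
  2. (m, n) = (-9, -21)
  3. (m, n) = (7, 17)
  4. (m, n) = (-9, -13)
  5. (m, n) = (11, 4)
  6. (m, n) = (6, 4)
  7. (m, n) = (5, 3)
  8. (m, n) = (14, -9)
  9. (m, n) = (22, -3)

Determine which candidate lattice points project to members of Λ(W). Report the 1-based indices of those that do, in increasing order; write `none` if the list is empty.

Numerically β ≈ 2.4142 and β' = −1/β ≈ -0.4142.
[1] lift (-9,-24): star map gives 0.9411; window check -0.9 ≤ 0.9411 < 0.7 is false → out
[2] lift (-9,-21): star map gives -0.3015; window check -0.9 ≤ -0.3015 < 0.7 is true → IN Λ
[3] lift (7,17): star map gives -0.0416; window check -0.9 ≤ -0.0416 < 0.7 is true → IN Λ
[4] lift (-9,-13): star map gives -3.6152; window check -0.9 ≤ -3.6152 < 0.7 is false → out
[5] lift (11,4): star map gives 9.3431; window check -0.9 ≤ 9.3431 < 0.7 is false → out
[6] lift (6,4): star map gives 4.3431; window check -0.9 ≤ 4.3431 < 0.7 is false → out
[7] lift (5,3): star map gives 3.7574; window check -0.9 ≤ 3.7574 < 0.7 is false → out
[8] lift (14,-9): star map gives 17.7279; window check -0.9 ≤ 17.7279 < 0.7 is false → out
[9] lift (22,-3): star map gives 23.2426; window check -0.9 ≤ 23.2426 < 0.7 is false → out

2, 3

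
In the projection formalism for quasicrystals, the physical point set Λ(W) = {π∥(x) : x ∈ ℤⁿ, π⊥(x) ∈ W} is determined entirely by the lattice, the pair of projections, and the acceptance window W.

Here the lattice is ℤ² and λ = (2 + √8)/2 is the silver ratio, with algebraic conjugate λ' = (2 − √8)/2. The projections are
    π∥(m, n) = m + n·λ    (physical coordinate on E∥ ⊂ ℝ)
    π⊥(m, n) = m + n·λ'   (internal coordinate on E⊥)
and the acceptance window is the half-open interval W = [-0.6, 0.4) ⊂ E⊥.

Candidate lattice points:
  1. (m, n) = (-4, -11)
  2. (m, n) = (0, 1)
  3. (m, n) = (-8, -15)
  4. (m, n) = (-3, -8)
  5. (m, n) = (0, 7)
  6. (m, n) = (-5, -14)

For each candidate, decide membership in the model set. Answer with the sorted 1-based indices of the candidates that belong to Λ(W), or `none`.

2, 4

λ' = (2−√8)/2 ≈ -0.41421.
candidate 1: (m,n)=(-4,-11) → π∥ = -4-11·λ ≈ -30.55635, π⊥ = -4-11·λ' ≈ 0.55635 ∉ [-0.6, 0.4) ⇒ out
candidate 2: (m,n)=(0,1) → π∥ = 0+1·λ ≈ 2.41421, π⊥ = 0+1·λ' ≈ -0.41421 ∈ [-0.6, 0.4) ⇒ IN Λ
candidate 3: (m,n)=(-8,-15) → π∥ = -8-15·λ ≈ -44.21320, π⊥ = -8-15·λ' ≈ -1.78680 ∉ [-0.6, 0.4) ⇒ out
candidate 4: (m,n)=(-3,-8) → π∥ = -3-8·λ ≈ -22.31371, π⊥ = -3-8·λ' ≈ 0.31371 ∈ [-0.6, 0.4) ⇒ IN Λ
candidate 5: (m,n)=(0,7) → π∥ = 0+7·λ ≈ 16.89949, π⊥ = 0+7·λ' ≈ -2.89949 ∉ [-0.6, 0.4) ⇒ out
candidate 6: (m,n)=(-5,-14) → π∥ = -5-14·λ ≈ -38.79899, π⊥ = -5-14·λ' ≈ 0.79899 ∉ [-0.6, 0.4) ⇒ out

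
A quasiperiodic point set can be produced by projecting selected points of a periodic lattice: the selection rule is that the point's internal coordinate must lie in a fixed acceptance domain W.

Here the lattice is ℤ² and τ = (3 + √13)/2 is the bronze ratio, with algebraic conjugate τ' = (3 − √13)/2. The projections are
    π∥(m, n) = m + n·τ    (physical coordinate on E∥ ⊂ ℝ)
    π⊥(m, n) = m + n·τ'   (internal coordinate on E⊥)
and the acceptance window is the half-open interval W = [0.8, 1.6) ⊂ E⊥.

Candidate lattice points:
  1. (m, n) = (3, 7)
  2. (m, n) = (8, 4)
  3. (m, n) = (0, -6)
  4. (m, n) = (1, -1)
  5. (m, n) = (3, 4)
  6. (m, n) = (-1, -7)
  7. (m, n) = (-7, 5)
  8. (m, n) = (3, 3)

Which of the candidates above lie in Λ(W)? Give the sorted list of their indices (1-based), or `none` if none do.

τ' = (3−√13)/2 ≈ -0.302776.
[1] lift (3,7): star map gives 0.880571; window check 0.8 ≤ 0.880571 < 1.6 is true → IN Λ
[2] lift (8,4): star map gives 6.788897; window check 0.8 ≤ 6.788897 < 1.6 is false → out
[3] lift (0,-6): star map gives 1.816654; window check 0.8 ≤ 1.816654 < 1.6 is false → out
[4] lift (1,-1): star map gives 1.302776; window check 0.8 ≤ 1.302776 < 1.6 is true → IN Λ
[5] lift (3,4): star map gives 1.788897; window check 0.8 ≤ 1.788897 < 1.6 is false → out
[6] lift (-1,-7): star map gives 1.119429; window check 0.8 ≤ 1.119429 < 1.6 is true → IN Λ
[7] lift (-7,5): star map gives -8.513878; window check 0.8 ≤ -8.513878 < 1.6 is false → out
[8] lift (3,3): star map gives 2.091673; window check 0.8 ≤ 2.091673 < 1.6 is false → out

1, 4, 6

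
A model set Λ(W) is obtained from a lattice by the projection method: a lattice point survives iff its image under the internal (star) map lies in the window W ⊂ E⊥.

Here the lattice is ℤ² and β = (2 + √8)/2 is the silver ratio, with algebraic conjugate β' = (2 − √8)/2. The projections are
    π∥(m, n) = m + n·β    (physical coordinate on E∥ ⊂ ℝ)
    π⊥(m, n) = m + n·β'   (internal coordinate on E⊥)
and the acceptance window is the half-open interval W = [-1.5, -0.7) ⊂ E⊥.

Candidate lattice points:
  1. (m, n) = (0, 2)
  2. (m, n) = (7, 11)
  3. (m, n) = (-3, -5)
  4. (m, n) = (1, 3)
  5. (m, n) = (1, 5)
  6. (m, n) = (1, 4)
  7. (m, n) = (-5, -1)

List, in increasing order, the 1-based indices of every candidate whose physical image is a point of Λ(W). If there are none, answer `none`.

Compute β' = (2−√8)/2 = -0.4142, so π⊥(m,n) = m -0.4142·n.
[1] lift (0,2): star map gives -0.8284; window check -1.5 ≤ -0.8284 < -0.7 is true → IN Λ
[2] lift (7,11): star map gives 2.4437; window check -1.5 ≤ 2.4437 < -0.7 is false → out
[3] lift (-3,-5): star map gives -0.9289; window check -1.5 ≤ -0.9289 < -0.7 is true → IN Λ
[4] lift (1,3): star map gives -0.2426; window check -1.5 ≤ -0.2426 < -0.7 is false → out
[5] lift (1,5): star map gives -1.0711; window check -1.5 ≤ -1.0711 < -0.7 is true → IN Λ
[6] lift (1,4): star map gives -0.6569; window check -1.5 ≤ -0.6569 < -0.7 is false → out
[7] lift (-5,-1): star map gives -4.5858; window check -1.5 ≤ -4.5858 < -0.7 is false → out

1, 3, 5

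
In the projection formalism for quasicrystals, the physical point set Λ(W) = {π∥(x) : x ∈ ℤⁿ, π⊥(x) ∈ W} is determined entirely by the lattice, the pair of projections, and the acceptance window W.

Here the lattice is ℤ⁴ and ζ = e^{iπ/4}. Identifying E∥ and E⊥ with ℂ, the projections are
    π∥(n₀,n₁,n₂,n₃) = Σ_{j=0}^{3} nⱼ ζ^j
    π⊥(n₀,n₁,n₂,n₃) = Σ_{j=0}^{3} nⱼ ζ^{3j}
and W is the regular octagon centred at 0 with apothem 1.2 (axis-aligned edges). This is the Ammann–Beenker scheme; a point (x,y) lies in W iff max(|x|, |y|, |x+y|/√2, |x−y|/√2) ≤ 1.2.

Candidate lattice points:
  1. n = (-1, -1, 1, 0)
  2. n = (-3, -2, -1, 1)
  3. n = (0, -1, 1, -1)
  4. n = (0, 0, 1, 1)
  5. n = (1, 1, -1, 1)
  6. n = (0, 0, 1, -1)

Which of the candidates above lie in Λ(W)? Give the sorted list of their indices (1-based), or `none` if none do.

2, 4

π⊥(n) = n₀ + n₁ζ³ + n₂ζ⁶ + n₃ζ⁹ where ζ = e^{iπ/4}.
candidate 1: n = (-1, -1, 1, 0) → π⊥ ≈ (-0.29289, -1.70711); max(|x|,|y|,|x±y|/√2) = 1.70711 > 1.2 ⇒ ∉ W
candidate 2: n = (-3, -2, -1, 1) → π⊥ ≈ (-0.87868, +0.29289); max(|x|,|y|,|x±y|/√2) = 0.87868 ≤ 1.2 ⇒ ∈ W
candidate 3: n = (0, -1, 1, -1) → π⊥ ≈ (+0.00000, -2.41421); max(|x|,|y|,|x±y|/√2) = 2.41421 > 1.2 ⇒ ∉ W
candidate 4: n = (0, 0, 1, 1) → π⊥ ≈ (+0.70711, -0.29289); max(|x|,|y|,|x±y|/√2) = 0.70711 ≤ 1.2 ⇒ ∈ W
candidate 5: n = (1, 1, -1, 1) → π⊥ ≈ (+1.00000, +2.41421); max(|x|,|y|,|x±y|/√2) = 2.41421 > 1.2 ⇒ ∉ W
candidate 6: n = (0, 0, 1, -1) → π⊥ ≈ (-0.70711, -1.70711); max(|x|,|y|,|x±y|/√2) = 1.70711 > 1.2 ⇒ ∉ W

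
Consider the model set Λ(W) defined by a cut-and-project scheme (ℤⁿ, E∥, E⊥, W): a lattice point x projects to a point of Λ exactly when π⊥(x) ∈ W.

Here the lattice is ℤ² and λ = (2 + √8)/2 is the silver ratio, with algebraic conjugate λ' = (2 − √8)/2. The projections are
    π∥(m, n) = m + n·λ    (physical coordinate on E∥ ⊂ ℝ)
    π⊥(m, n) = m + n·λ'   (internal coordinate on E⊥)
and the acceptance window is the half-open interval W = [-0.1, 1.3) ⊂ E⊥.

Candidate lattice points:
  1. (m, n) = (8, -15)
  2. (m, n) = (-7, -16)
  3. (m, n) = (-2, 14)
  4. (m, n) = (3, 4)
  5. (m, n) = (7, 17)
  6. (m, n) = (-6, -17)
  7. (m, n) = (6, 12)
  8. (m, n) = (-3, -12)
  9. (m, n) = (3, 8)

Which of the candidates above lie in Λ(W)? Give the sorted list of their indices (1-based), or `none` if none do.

5, 6, 7

λ' = (2−√8)/2 ≈ -0.4142.
#1 (8,-15): internal coord 8 + (-15)·λ' = +14.2132; +14.2132 ∉ [-0.1, 1.3) → out
#2 (-7,-16): internal coord -7 + (-16)·λ' = -0.3726; -0.3726 ∉ [-0.1, 1.3) → out
#3 (-2,14): internal coord -2 + (14)·λ' = -7.7990; -7.7990 ∉ [-0.1, 1.3) → out
#4 (3,4): internal coord 3 + (4)·λ' = +1.3431; +1.3431 ∉ [-0.1, 1.3) → out
#5 (7,17): internal coord 7 + (17)·λ' = -0.0416; -0.0416 ∈ [-0.1, 1.3) → IN Λ
#6 (-6,-17): internal coord -6 + (-17)·λ' = +1.0416; +1.0416 ∈ [-0.1, 1.3) → IN Λ
#7 (6,12): internal coord 6 + (12)·λ' = +1.0294; +1.0294 ∈ [-0.1, 1.3) → IN Λ
#8 (-3,-12): internal coord -3 + (-12)·λ' = +1.9706; +1.9706 ∉ [-0.1, 1.3) → out
#9 (3,8): internal coord 3 + (8)·λ' = -0.3137; -0.3137 ∉ [-0.1, 1.3) → out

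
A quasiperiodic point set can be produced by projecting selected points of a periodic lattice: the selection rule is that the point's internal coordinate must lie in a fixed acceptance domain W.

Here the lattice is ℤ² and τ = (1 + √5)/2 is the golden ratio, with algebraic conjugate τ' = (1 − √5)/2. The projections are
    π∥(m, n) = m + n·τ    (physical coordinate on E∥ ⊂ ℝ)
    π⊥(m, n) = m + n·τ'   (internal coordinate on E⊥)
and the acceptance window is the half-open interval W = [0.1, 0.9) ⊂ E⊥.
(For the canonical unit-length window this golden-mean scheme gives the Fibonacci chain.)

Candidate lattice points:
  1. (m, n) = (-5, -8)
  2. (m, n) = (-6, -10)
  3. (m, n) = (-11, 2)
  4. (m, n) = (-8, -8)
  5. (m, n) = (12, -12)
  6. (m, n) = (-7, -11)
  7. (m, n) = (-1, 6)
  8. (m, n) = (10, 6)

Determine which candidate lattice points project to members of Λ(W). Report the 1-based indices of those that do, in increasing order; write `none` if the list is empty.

2

Compute τ' = (1−√5)/2 = -0.61803, so π⊥(m,n) = m -0.61803·n.
candidate 1: (m,n)=(-5,-8) → π∥ = -5-8·τ ≈ -17.94427, π⊥ = -5-8·τ' ≈ -0.05573 ∉ [0.1, 0.9) ⇒ out
candidate 2: (m,n)=(-6,-10) → π∥ = -6-10·τ ≈ -22.18034, π⊥ = -6-10·τ' ≈ 0.18034 ∈ [0.1, 0.9) ⇒ IN Λ
candidate 3: (m,n)=(-11,2) → π∥ = -11+2·τ ≈ -7.76393, π⊥ = -11+2·τ' ≈ -12.23607 ∉ [0.1, 0.9) ⇒ out
candidate 4: (m,n)=(-8,-8) → π∥ = -8-8·τ ≈ -20.94427, π⊥ = -8-8·τ' ≈ -3.05573 ∉ [0.1, 0.9) ⇒ out
candidate 5: (m,n)=(12,-12) → π∥ = 12-12·τ ≈ -7.41641, π⊥ = 12-12·τ' ≈ 19.41641 ∉ [0.1, 0.9) ⇒ out
candidate 6: (m,n)=(-7,-11) → π∥ = -7-11·τ ≈ -24.79837, π⊥ = -7-11·τ' ≈ -0.20163 ∉ [0.1, 0.9) ⇒ out
candidate 7: (m,n)=(-1,6) → π∥ = -1+6·τ ≈ 8.70820, π⊥ = -1+6·τ' ≈ -4.70820 ∉ [0.1, 0.9) ⇒ out
candidate 8: (m,n)=(10,6) → π∥ = 10+6·τ ≈ 19.70820, π⊥ = 10+6·τ' ≈ 6.29180 ∉ [0.1, 0.9) ⇒ out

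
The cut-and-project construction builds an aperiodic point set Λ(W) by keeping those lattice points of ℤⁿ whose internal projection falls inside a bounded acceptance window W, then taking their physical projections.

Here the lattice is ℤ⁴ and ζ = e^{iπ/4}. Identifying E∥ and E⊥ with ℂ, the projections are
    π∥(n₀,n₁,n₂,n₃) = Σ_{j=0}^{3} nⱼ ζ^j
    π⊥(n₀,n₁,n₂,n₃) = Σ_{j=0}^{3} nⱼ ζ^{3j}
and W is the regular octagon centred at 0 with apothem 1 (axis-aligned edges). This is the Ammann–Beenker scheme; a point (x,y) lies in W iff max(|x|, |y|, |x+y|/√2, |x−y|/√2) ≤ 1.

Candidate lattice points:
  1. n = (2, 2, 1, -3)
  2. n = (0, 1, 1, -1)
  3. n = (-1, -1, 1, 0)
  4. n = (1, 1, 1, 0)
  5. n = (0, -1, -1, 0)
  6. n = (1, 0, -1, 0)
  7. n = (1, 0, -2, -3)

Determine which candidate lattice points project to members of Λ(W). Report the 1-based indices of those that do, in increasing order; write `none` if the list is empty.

4, 5

π⊥(n) = n₀ + n₁ζ³ + n₂ζ⁶ + n₃ζ⁹ where ζ = e^{iπ/4}.
candidate 1: n = (2, 2, 1, -3) → π⊥ ≈ (-1.53553, -1.70711); max(|x|,|y|,|x±y|/√2) = 2.29289 > 1 ⇒ ∉ W
candidate 2: n = (0, 1, 1, -1) → π⊥ ≈ (-1.41421, -1.00000); max(|x|,|y|,|x±y|/√2) = 1.70711 > 1 ⇒ ∉ W
candidate 3: n = (-1, -1, 1, 0) → π⊥ ≈ (-0.29289, -1.70711); max(|x|,|y|,|x±y|/√2) = 1.70711 > 1 ⇒ ∉ W
candidate 4: n = (1, 1, 1, 0) → π⊥ ≈ (+0.29289, -0.29289); max(|x|,|y|,|x±y|/√2) = 0.41421 ≤ 1 ⇒ ∈ W
candidate 5: n = (0, -1, -1, 0) → π⊥ ≈ (+0.70711, +0.29289); max(|x|,|y|,|x±y|/√2) = 0.70711 ≤ 1 ⇒ ∈ W
candidate 6: n = (1, 0, -1, 0) → π⊥ ≈ (+1.00000, +1.00000); max(|x|,|y|,|x±y|/√2) = 1.41421 > 1 ⇒ ∉ W
candidate 7: n = (1, 0, -2, -3) → π⊥ ≈ (-1.12132, -0.12132); max(|x|,|y|,|x±y|/√2) = 1.12132 > 1 ⇒ ∉ W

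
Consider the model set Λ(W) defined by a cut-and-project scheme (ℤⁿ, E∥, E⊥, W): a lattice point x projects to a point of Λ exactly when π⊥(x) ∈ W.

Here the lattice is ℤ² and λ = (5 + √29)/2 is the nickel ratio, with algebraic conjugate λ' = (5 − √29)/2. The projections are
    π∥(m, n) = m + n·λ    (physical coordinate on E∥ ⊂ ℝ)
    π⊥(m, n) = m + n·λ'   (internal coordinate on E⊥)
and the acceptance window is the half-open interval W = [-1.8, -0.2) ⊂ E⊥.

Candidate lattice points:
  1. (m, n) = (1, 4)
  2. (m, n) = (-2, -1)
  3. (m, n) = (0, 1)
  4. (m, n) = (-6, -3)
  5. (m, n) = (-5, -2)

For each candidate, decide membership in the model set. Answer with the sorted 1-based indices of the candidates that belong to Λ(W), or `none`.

Numerically λ ≈ 5.1926 and λ' = −1/λ ≈ -0.1926.
candidate 1: (m,n)=(1,4) → π∥ = 1+4·λ ≈ 21.7703, π⊥ = 1+4·λ' ≈ 0.2297 ∉ [-1.8, -0.2) ⇒ out
candidate 2: (m,n)=(-2,-1) → π∥ = -2-1·λ ≈ -7.1926, π⊥ = -2-1·λ' ≈ -1.8074 ∉ [-1.8, -0.2) ⇒ out
candidate 3: (m,n)=(0,1) → π∥ = 0+1·λ ≈ 5.1926, π⊥ = 0+1·λ' ≈ -0.1926 ∉ [-1.8, -0.2) ⇒ out
candidate 4: (m,n)=(-6,-3) → π∥ = -6-3·λ ≈ -21.5777, π⊥ = -6-3·λ' ≈ -5.4223 ∉ [-1.8, -0.2) ⇒ out
candidate 5: (m,n)=(-5,-2) → π∥ = -5-2·λ ≈ -15.3852, π⊥ = -5-2·λ' ≈ -4.6148 ∉ [-1.8, -0.2) ⇒ out

none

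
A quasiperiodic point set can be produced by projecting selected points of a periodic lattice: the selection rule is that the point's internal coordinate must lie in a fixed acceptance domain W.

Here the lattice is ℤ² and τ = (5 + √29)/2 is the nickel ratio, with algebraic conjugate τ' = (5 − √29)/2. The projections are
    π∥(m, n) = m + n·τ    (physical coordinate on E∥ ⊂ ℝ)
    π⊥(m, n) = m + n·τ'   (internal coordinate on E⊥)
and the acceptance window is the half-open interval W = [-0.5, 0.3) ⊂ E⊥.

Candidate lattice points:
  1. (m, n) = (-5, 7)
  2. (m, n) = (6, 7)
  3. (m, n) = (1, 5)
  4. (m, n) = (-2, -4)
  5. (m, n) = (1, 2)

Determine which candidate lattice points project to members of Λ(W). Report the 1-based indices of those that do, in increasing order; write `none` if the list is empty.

3

Numerically τ ≈ 5.19258 and τ' = −1/τ ≈ -0.19258.
#1 (-5,7): internal coord -5 + (7)·τ' = -6.34808; -6.34808 ∉ [-0.5, 0.3) → out
#2 (6,7): internal coord 6 + (7)·τ' = +4.65192; +4.65192 ∉ [-0.5, 0.3) → out
#3 (1,5): internal coord 1 + (5)·τ' = +0.03709; +0.03709 ∈ [-0.5, 0.3) → IN Λ
#4 (-2,-4): internal coord -2 + (-4)·τ' = -1.22967; -1.22967 ∉ [-0.5, 0.3) → out
#5 (1,2): internal coord 1 + (2)·τ' = +0.61484; +0.61484 ∉ [-0.5, 0.3) → out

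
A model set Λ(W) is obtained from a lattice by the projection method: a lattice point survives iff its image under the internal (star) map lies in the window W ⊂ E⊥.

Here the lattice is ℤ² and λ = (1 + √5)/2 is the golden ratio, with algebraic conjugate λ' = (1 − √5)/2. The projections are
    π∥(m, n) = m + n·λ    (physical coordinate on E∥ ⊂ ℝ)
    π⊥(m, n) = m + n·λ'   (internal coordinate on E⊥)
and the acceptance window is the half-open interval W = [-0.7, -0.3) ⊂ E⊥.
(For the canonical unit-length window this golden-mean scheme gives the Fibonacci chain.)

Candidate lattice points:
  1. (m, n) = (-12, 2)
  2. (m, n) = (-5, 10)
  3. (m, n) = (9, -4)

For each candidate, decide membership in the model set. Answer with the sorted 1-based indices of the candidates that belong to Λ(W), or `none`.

Compute λ' = (1−√5)/2 = -0.618034, so π⊥(m,n) = m -0.618034·n.
#1 (-12,2): internal coord -12 + (2)·λ' = -13.236068; -13.236068 ∉ [-0.7, -0.3) → out
#2 (-5,10): internal coord -5 + (10)·λ' = -11.180340; -11.180340 ∉ [-0.7, -0.3) → out
#3 (9,-4): internal coord 9 + (-4)·λ' = +11.472136; +11.472136 ∉ [-0.7, -0.3) → out

none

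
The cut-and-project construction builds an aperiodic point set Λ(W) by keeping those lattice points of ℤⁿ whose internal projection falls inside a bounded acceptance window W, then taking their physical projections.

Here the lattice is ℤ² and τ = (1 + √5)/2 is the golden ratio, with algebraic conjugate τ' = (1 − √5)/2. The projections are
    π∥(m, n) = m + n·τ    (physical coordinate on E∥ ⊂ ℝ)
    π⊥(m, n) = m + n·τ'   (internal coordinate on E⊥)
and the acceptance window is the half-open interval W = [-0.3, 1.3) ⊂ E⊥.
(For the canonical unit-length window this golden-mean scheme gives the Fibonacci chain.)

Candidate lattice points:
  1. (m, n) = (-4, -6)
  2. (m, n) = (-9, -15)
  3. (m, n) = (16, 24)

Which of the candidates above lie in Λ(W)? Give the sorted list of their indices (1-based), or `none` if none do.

1, 2, 3

Numerically τ ≈ 1.618034 and τ' = −1/τ ≈ -0.618034.
[1] lift (-4,-6): star map gives -0.291796; window check -0.3 ≤ -0.291796 < 1.3 is true → IN Λ
[2] lift (-9,-15): star map gives 0.270510; window check -0.3 ≤ 0.270510 < 1.3 is true → IN Λ
[3] lift (16,24): star map gives 1.167184; window check -0.3 ≤ 1.167184 < 1.3 is true → IN Λ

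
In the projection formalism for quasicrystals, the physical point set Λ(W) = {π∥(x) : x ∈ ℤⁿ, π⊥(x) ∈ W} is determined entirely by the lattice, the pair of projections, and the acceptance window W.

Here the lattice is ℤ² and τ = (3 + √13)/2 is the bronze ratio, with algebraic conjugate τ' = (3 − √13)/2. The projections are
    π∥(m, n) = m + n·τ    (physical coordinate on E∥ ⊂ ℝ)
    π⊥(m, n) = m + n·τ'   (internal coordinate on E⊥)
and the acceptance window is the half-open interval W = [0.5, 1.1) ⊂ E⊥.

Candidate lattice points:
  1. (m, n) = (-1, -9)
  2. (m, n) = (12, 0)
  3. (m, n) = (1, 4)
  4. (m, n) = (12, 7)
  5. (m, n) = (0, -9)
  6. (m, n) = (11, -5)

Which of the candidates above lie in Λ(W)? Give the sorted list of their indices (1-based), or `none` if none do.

none

Compute τ' = (3−√13)/2 = -0.3028, so π⊥(m,n) = m -0.3028·n.
candidate 1: (m,n)=(-1,-9) → π∥ = -1-9·τ ≈ -30.7250, π⊥ = -1-9·τ' ≈ 1.7250 ∉ [0.5, 1.1) ⇒ out
candidate 2: (m,n)=(12,0) → π∥ = 12+0·τ ≈ 12.0000, π⊥ = 12+0·τ' ≈ 12.0000 ∉ [0.5, 1.1) ⇒ out
candidate 3: (m,n)=(1,4) → π∥ = 1+4·τ ≈ 14.2111, π⊥ = 1+4·τ' ≈ -0.2111 ∉ [0.5, 1.1) ⇒ out
candidate 4: (m,n)=(12,7) → π∥ = 12+7·τ ≈ 35.1194, π⊥ = 12+7·τ' ≈ 9.8806 ∉ [0.5, 1.1) ⇒ out
candidate 5: (m,n)=(0,-9) → π∥ = 0-9·τ ≈ -29.7250, π⊥ = 0-9·τ' ≈ 2.7250 ∉ [0.5, 1.1) ⇒ out
candidate 6: (m,n)=(11,-5) → π∥ = 11-5·τ ≈ -5.5139, π⊥ = 11-5·τ' ≈ 12.5139 ∉ [0.5, 1.1) ⇒ out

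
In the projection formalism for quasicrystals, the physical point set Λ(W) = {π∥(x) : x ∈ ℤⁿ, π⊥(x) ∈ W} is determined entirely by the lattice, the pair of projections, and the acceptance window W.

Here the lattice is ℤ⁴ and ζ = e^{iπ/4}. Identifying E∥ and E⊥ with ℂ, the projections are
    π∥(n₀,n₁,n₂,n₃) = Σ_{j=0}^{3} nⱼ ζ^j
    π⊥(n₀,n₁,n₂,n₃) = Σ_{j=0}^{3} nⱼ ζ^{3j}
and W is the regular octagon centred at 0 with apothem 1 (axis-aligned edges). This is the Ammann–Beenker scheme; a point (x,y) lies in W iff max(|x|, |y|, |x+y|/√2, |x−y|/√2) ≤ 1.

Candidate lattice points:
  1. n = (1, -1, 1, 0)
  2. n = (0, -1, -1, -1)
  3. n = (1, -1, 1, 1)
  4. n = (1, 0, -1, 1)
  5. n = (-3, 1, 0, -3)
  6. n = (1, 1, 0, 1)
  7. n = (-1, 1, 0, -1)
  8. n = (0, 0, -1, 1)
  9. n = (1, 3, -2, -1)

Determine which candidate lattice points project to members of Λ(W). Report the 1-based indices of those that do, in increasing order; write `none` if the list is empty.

With ζ = e^{iπ/4} the internal vectors are ζ^0,ζ^3,ζ^6,ζ^9.
#1 (1, -1, 1, 0): internal (1.70711, -1.70711); octagon support 2.41421 vs apothem 1 → ∉ W
#2 (0, -1, -1, -1): internal (0.00000, -0.41421); octagon support 0.41421 vs apothem 1 → ∈ W
#3 (1, -1, 1, 1): internal (2.41421, -1.00000); octagon support 2.41421 vs apothem 1 → ∉ W
#4 (1, 0, -1, 1): internal (1.70711, 1.70711); octagon support 2.41421 vs apothem 1 → ∉ W
#5 (-3, 1, 0, -3): internal (-5.82843, -1.41421); octagon support 5.82843 vs apothem 1 → ∉ W
#6 (1, 1, 0, 1): internal (1.00000, 1.41421); octagon support 1.70711 vs apothem 1 → ∉ W
#7 (-1, 1, 0, -1): internal (-2.41421, 0.00000); octagon support 2.41421 vs apothem 1 → ∉ W
#8 (0, 0, -1, 1): internal (0.70711, 1.70711); octagon support 1.70711 vs apothem 1 → ∉ W
#9 (1, 3, -2, -1): internal (-1.82843, 3.41421); octagon support 3.70711 vs apothem 1 → ∉ W

2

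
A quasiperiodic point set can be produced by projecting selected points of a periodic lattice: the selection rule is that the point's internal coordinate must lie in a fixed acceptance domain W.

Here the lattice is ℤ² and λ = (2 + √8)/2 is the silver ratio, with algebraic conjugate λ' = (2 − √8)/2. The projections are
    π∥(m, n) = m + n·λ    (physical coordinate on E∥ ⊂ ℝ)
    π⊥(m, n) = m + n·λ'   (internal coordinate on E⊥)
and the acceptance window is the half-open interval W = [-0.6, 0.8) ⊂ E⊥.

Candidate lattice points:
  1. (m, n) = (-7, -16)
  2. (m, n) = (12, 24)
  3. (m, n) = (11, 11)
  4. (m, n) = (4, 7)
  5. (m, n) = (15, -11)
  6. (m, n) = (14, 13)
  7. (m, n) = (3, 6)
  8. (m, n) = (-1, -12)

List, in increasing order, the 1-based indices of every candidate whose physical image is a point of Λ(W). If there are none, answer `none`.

1, 7

Compute λ' = (2−√8)/2 = -0.414214, so π⊥(m,n) = m -0.414214·n.
[1] lift (-7,-16): star map gives -0.372583; window check -0.6 ≤ -0.372583 < 0.8 is true → IN Λ
[2] lift (12,24): star map gives 2.058875; window check -0.6 ≤ 2.058875 < 0.8 is false → out
[3] lift (11,11): star map gives 6.443651; window check -0.6 ≤ 6.443651 < 0.8 is false → out
[4] lift (4,7): star map gives 1.100505; window check -0.6 ≤ 1.100505 < 0.8 is false → out
[5] lift (15,-11): star map gives 19.556349; window check -0.6 ≤ 19.556349 < 0.8 is false → out
[6] lift (14,13): star map gives 8.615224; window check -0.6 ≤ 8.615224 < 0.8 is false → out
[7] lift (3,6): star map gives 0.514719; window check -0.6 ≤ 0.514719 < 0.8 is true → IN Λ
[8] lift (-1,-12): star map gives 3.970563; window check -0.6 ≤ 3.970563 < 0.8 is false → out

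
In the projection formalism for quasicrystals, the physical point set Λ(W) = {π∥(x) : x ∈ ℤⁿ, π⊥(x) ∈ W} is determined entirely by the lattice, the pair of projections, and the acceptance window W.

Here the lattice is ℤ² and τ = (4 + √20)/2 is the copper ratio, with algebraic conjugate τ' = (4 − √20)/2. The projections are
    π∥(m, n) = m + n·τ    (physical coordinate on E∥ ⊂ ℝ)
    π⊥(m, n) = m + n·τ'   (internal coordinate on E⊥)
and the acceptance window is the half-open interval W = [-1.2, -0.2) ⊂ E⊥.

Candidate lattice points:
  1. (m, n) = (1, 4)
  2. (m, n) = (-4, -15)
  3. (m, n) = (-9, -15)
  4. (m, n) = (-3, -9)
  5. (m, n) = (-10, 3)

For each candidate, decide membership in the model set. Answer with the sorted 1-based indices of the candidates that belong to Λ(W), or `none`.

2, 4

Numerically τ ≈ 4.236068 and τ' = −1/τ ≈ -0.236068.
[1] lift (1,4): star map gives 0.055728; window check -1.2 ≤ 0.055728 < -0.2 is false → out
[2] lift (-4,-15): star map gives -0.458980; window check -1.2 ≤ -0.458980 < -0.2 is true → IN Λ
[3] lift (-9,-15): star map gives -5.458980; window check -1.2 ≤ -5.458980 < -0.2 is false → out
[4] lift (-3,-9): star map gives -0.875388; window check -1.2 ≤ -0.875388 < -0.2 is true → IN Λ
[5] lift (-10,3): star map gives -10.708204; window check -1.2 ≤ -10.708204 < -0.2 is false → out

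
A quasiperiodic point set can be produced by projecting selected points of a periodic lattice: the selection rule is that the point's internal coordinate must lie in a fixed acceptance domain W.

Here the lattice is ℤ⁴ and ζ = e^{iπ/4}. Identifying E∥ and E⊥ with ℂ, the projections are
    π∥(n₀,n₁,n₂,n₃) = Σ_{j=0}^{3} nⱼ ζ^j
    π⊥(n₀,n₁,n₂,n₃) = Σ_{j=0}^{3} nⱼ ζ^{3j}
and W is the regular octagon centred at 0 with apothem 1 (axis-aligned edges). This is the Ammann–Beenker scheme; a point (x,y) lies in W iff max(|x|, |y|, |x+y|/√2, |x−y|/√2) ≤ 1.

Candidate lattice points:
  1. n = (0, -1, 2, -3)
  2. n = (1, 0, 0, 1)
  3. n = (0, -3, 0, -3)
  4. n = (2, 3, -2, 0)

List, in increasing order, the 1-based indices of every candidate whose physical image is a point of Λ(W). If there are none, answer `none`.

none

With ζ = e^{iπ/4} the internal vectors are ζ^0,ζ^3,ζ^6,ζ^9.
candidate 1: n = (0, -1, 2, -3) → π⊥ ≈ (-1.414214, -4.828427); max(|x|,|y|,|x±y|/√2) = 4.828427 > 1 ⇒ ∉ W
candidate 2: n = (1, 0, 0, 1) → π⊥ ≈ (+1.707107, +0.707107); max(|x|,|y|,|x±y|/√2) = 1.707107 > 1 ⇒ ∉ W
candidate 3: n = (0, -3, 0, -3) → π⊥ ≈ (+0.000000, -4.242641); max(|x|,|y|,|x±y|/√2) = 4.242641 > 1 ⇒ ∉ W
candidate 4: n = (2, 3, -2, 0) → π⊥ ≈ (-0.121320, +4.121320); max(|x|,|y|,|x±y|/√2) = 4.121320 > 1 ⇒ ∉ W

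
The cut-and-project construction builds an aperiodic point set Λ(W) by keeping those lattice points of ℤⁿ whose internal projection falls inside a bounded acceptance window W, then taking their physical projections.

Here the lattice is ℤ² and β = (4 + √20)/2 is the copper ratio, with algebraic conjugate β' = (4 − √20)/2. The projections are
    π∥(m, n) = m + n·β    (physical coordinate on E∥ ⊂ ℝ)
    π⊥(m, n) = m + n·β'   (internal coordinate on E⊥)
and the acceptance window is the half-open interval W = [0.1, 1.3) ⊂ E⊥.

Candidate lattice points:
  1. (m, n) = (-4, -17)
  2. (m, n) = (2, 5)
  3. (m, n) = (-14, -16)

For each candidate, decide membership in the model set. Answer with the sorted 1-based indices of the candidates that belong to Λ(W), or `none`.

2

Compute β' = (4−√20)/2 = -0.236068, so π⊥(m,n) = m -0.236068·n.
candidate 1: (m,n)=(-4,-17) → π∥ = -4-17·β ≈ -76.013156, π⊥ = -4-17·β' ≈ 0.013156 ∉ [0.1, 1.3) ⇒ out
candidate 2: (m,n)=(2,5) → π∥ = 2+5·β ≈ 23.180340, π⊥ = 2+5·β' ≈ 0.819660 ∈ [0.1, 1.3) ⇒ IN Λ
candidate 3: (m,n)=(-14,-16) → π∥ = -14-16·β ≈ -81.777088, π⊥ = -14-16·β' ≈ -10.222912 ∉ [0.1, 1.3) ⇒ out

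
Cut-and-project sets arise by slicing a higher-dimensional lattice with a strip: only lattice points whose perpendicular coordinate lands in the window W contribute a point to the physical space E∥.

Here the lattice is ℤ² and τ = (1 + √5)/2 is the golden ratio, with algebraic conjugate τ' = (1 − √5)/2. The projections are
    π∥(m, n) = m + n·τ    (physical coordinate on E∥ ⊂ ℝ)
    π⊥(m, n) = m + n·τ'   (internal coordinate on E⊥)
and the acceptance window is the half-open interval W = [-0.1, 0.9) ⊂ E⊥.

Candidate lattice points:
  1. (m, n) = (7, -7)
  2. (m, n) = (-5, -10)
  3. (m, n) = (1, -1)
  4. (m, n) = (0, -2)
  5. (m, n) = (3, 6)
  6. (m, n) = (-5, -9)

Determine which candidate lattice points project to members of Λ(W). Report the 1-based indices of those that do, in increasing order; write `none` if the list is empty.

Compute τ' = (1−√5)/2 = -0.6180, so π⊥(m,n) = m -0.6180·n.
#1 (7,-7): internal coord 7 + (-7)·τ' = +11.3262; +11.3262 ∉ [-0.1, 0.9) → out
#2 (-5,-10): internal coord -5 + (-10)·τ' = +1.1803; +1.1803 ∉ [-0.1, 0.9) → out
#3 (1,-1): internal coord 1 + (-1)·τ' = +1.6180; +1.6180 ∉ [-0.1, 0.9) → out
#4 (0,-2): internal coord 0 + (-2)·τ' = +1.2361; +1.2361 ∉ [-0.1, 0.9) → out
#5 (3,6): internal coord 3 + (6)·τ' = -0.7082; -0.7082 ∉ [-0.1, 0.9) → out
#6 (-5,-9): internal coord -5 + (-9)·τ' = +0.5623; +0.5623 ∈ [-0.1, 0.9) → IN Λ

6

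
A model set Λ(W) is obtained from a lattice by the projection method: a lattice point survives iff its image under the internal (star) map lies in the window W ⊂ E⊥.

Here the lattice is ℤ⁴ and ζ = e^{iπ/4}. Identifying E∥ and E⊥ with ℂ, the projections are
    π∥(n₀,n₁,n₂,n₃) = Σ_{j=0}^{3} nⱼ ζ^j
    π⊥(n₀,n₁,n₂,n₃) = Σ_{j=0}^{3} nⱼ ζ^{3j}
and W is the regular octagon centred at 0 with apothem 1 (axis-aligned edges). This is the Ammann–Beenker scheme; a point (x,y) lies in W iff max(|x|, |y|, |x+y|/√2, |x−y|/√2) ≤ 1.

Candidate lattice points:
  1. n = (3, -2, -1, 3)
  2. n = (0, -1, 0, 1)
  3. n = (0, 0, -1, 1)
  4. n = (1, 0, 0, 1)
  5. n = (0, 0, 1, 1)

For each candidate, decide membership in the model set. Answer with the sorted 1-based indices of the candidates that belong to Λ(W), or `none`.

Internal map: ζ^{3j} for j=0..3 gives (1,0), (−√2/2,√2/2), (0,−1), (√2/2,√2/2).
#1 (3, -2, -1, 3): internal (6.535534, 1.707107); octagon support 6.535534 vs apothem 1 → ∉ W
#2 (0, -1, 0, 1): internal (1.414214, 0.000000); octagon support 1.414214 vs apothem 1 → ∉ W
#3 (0, 0, -1, 1): internal (0.707107, 1.707107); octagon support 1.707107 vs apothem 1 → ∉ W
#4 (1, 0, 0, 1): internal (1.707107, 0.707107); octagon support 1.707107 vs apothem 1 → ∉ W
#5 (0, 0, 1, 1): internal (0.707107, -0.292893); octagon support 0.707107 vs apothem 1 → ∈ W

5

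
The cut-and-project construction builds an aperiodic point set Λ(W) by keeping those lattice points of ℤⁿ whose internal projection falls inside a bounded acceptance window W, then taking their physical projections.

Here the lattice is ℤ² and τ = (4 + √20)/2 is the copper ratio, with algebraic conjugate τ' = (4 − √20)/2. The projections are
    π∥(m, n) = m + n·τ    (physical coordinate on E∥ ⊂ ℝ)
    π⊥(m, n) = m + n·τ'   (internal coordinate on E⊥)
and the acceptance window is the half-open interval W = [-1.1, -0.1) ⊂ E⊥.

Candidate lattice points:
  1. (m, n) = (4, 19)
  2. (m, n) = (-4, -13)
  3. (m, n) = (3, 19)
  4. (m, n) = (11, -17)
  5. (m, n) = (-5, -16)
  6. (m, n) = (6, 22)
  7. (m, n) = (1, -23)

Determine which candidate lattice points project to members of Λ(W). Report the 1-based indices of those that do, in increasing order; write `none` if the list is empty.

τ' = (4−√20)/2 ≈ -0.236068.
candidate 1: (m,n)=(4,19) → π∥ = 4+19·τ ≈ 84.485292, π⊥ = 4+19·τ' ≈ -0.485292 ∈ [-1.1, -0.1) ⇒ IN Λ
candidate 2: (m,n)=(-4,-13) → π∥ = -4-13·τ ≈ -59.068884, π⊥ = -4-13·τ' ≈ -0.931116 ∈ [-1.1, -0.1) ⇒ IN Λ
candidate 3: (m,n)=(3,19) → π∥ = 3+19·τ ≈ 83.485292, π⊥ = 3+19·τ' ≈ -1.485292 ∉ [-1.1, -0.1) ⇒ out
candidate 4: (m,n)=(11,-17) → π∥ = 11-17·τ ≈ -61.013156, π⊥ = 11-17·τ' ≈ 15.013156 ∉ [-1.1, -0.1) ⇒ out
candidate 5: (m,n)=(-5,-16) → π∥ = -5-16·τ ≈ -72.777088, π⊥ = -5-16·τ' ≈ -1.222912 ∉ [-1.1, -0.1) ⇒ out
candidate 6: (m,n)=(6,22) → π∥ = 6+22·τ ≈ 99.193496, π⊥ = 6+22·τ' ≈ 0.806504 ∉ [-1.1, -0.1) ⇒ out
candidate 7: (m,n)=(1,-23) → π∥ = 1-23·τ ≈ -96.429563, π⊥ = 1-23·τ' ≈ 6.429563 ∉ [-1.1, -0.1) ⇒ out

1, 2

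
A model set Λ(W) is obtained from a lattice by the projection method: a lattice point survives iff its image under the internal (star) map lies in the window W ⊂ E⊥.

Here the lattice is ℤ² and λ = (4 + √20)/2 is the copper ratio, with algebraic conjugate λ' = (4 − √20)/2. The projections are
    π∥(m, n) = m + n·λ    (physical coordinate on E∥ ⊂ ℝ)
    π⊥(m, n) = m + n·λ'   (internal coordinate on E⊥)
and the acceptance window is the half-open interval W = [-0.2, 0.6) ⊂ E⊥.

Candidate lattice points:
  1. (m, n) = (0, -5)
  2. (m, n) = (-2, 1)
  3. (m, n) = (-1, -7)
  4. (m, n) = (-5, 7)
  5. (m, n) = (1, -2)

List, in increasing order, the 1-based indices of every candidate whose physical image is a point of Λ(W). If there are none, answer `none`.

none

Numerically λ ≈ 4.236068 and λ' = −1/λ ≈ -0.236068.
[1] lift (0,-5): star map gives 1.180340; window check -0.2 ≤ 1.180340 < 0.6 is false → out
[2] lift (-2,1): star map gives -2.236068; window check -0.2 ≤ -2.236068 < 0.6 is false → out
[3] lift (-1,-7): star map gives 0.652476; window check -0.2 ≤ 0.652476 < 0.6 is false → out
[4] lift (-5,7): star map gives -6.652476; window check -0.2 ≤ -6.652476 < 0.6 is false → out
[5] lift (1,-2): star map gives 1.472136; window check -0.2 ≤ 1.472136 < 0.6 is false → out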